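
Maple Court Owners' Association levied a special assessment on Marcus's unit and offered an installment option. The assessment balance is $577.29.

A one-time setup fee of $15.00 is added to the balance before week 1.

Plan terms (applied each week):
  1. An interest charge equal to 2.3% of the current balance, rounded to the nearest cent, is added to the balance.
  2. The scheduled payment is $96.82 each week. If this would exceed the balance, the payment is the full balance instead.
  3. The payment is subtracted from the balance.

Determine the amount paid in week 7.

Week 1: $592.29 +$13.62 interest = $605.91; pay $96.82 → $509.09
Week 2: $509.09 +$11.71 interest = $520.80; pay $96.82 → $423.98
Week 3: $423.98 +$9.75 interest = $433.73; pay $96.82 → $336.91
Week 4: $336.91 +$7.75 interest = $344.66; pay $96.82 → $247.84
Week 5: $247.84 +$5.70 interest = $253.54; pay $96.82 → $156.72
Week 6: $156.72 +$3.60 interest = $160.32; pay $96.82 → $63.50
Week 7: $63.50 +$1.46 interest = $64.96; pay $64.96 → $0.00

$64.96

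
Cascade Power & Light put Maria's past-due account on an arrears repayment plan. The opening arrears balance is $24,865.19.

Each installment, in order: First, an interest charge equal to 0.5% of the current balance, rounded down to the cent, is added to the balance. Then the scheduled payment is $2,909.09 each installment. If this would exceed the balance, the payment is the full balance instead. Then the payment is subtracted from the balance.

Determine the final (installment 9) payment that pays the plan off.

Installment 1: $24,865.19 +$124.32 interest = $24,989.51; pay $2,909.09 → $22,080.42
Installment 2: $22,080.42 +$110.40 interest = $22,190.82; pay $2,909.09 → $19,281.73
Installment 3: $19,281.73 +$96.40 interest = $19,378.13; pay $2,909.09 → $16,469.04
Installment 4: $16,469.04 +$82.34 interest = $16,551.38; pay $2,909.09 → $13,642.29
Installment 5: $13,642.29 +$68.21 interest = $13,710.50; pay $2,909.09 → $10,801.41
Installment 6: $10,801.41 +$54.00 interest = $10,855.41; pay $2,909.09 → $7,946.32
Installment 7: $7,946.32 +$39.73 interest = $7,986.05; pay $2,909.09 → $5,076.96
Installment 8: $5,076.96 +$25.38 interest = $5,102.34; pay $2,909.09 → $2,193.25
Installment 9: $2,193.25 +$10.96 interest = $2,204.21; pay $2,204.21 → $0.00

$2,204.21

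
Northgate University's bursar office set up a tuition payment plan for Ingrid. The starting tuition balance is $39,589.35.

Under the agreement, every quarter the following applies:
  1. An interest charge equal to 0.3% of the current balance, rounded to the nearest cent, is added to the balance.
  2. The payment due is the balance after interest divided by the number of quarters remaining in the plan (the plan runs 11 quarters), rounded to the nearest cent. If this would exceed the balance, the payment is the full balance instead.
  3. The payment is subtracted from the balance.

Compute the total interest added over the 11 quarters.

$719.78

# | Opening | Interest | Payment | End bal
1 | $39,589.35 | $118.77 | $3,609.83 | $36,098.29
2 | $36,098.29 | $108.29 | $3,620.66 | $32,585.92
3 | $32,585.92 | $97.76 | $3,631.52 | $29,052.16
4 | $29,052.16 | $87.16 | $3,642.42 | $25,496.90
5 | $25,496.90 | $76.49 | $3,653.34 | $21,920.05
6 | $21,920.05 | $65.76 | $3,664.30 | $18,321.51
7 | $18,321.51 | $54.96 | $3,675.29 | $14,701.18
8 | $14,701.18 | $44.10 | $3,686.32 | $11,058.96
9 | $11,058.96 | $33.18 | $3,697.38 | $7,394.76
10 | $7,394.76 | $22.18 | $3,708.47 | $3,708.47
11 | $3,708.47 | $11.13 | $3,719.60 | $0.00
Total interest: $118.77 + $108.29 + $97.76 + $87.16 + $76.49 + $65.76 + $54.96 + $44.10 + $33.18 + $22.18 + $11.13 = $719.78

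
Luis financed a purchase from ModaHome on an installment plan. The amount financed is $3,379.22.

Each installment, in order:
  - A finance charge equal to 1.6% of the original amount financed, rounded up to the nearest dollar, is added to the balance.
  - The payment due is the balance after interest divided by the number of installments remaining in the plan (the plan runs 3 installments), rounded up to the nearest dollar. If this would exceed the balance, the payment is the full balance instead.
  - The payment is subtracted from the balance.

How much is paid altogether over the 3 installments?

$3,544.22

# | Opening | Interest | Payment | End bal
1 | $3,379.22 | $55.00 | $1,145.00 | $2,289.22
2 | $2,289.22 | $55.00 | $1,173.00 | $1,171.22
3 | $1,171.22 | $55.00 | $1,226.22 | $0.00
Total paid: $3,544.22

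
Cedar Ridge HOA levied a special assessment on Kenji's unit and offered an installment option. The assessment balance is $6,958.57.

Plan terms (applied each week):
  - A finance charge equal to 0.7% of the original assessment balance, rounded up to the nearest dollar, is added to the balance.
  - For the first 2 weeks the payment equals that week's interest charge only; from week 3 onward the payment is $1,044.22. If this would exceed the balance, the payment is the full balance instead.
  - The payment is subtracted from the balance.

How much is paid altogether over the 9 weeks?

Week 1: opening $6,958.57; interest $49.00 → $7,007.57; payment $49.00; balance $6,958.57
Week 2: opening $6,958.57; interest $49.00 → $7,007.57; payment $49.00; balance $6,958.57
Week 3: opening $6,958.57; interest $49.00 → $7,007.57; payment $1,044.22; balance $5,963.35
Week 4: opening $5,963.35; interest $49.00 → $6,012.35; payment $1,044.22; balance $4,968.13
Week 5: opening $4,968.13; interest $49.00 → $5,017.13; payment $1,044.22; balance $3,972.91
Week 6: opening $3,972.91; interest $49.00 → $4,021.91; payment $1,044.22; balance $2,977.69
Week 7: opening $2,977.69; interest $49.00 → $3,026.69; payment $1,044.22; balance $1,982.47
Week 8: opening $1,982.47; interest $49.00 → $2,031.47; payment $1,044.22; balance $987.25
Week 9: opening $987.25; interest $49.00 → $1,036.25; payment $1,036.25; balance $0.00
Total paid: $7,399.57

$7,399.57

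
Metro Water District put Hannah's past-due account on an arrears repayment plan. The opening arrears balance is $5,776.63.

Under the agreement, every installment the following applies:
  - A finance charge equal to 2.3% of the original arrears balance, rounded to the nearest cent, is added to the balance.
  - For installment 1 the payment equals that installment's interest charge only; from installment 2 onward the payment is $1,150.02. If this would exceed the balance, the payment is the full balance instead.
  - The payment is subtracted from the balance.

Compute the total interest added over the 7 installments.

$930.02

Installment 1: $5,776.63 +$132.86 interest = $5,909.49; pay $132.86 → $5,776.63
Installment 2: $5,776.63 +$132.86 interest = $5,909.49; pay $1,150.02 → $4,759.47
Installment 3: $4,759.47 +$132.86 interest = $4,892.33; pay $1,150.02 → $3,742.31
Installment 4: $3,742.31 +$132.86 interest = $3,875.17; pay $1,150.02 → $2,725.15
Installment 5: $2,725.15 +$132.86 interest = $2,858.01; pay $1,150.02 → $1,707.99
Installment 6: $1,707.99 +$132.86 interest = $1,840.85; pay $1,150.02 → $690.83
Installment 7: $690.83 +$132.86 interest = $823.69; pay $823.69 → $0.00
Total interest: $132.86 + $132.86 + $132.86 + $132.86 + $132.86 + $132.86 + $132.86 = $930.02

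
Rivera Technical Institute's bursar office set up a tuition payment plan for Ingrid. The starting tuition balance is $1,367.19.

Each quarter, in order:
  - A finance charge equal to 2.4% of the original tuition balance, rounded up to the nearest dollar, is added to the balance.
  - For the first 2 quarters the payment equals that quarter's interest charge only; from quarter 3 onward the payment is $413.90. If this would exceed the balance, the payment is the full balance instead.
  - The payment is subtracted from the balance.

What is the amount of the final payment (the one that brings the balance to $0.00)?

$257.49

Quarter 1: opening $1,367.19; interest $33.00 → $1,400.19; payment $33.00; balance $1,367.19
Quarter 2: opening $1,367.19; interest $33.00 → $1,400.19; payment $33.00; balance $1,367.19
Quarter 3: opening $1,367.19; interest $33.00 → $1,400.19; payment $413.90; balance $986.29
Quarter 4: opening $986.29; interest $33.00 → $1,019.29; payment $413.90; balance $605.39
Quarter 5: opening $605.39; interest $33.00 → $638.39; payment $413.90; balance $224.49
Quarter 6: opening $224.49; interest $33.00 → $257.49; payment $257.49; balance $0.00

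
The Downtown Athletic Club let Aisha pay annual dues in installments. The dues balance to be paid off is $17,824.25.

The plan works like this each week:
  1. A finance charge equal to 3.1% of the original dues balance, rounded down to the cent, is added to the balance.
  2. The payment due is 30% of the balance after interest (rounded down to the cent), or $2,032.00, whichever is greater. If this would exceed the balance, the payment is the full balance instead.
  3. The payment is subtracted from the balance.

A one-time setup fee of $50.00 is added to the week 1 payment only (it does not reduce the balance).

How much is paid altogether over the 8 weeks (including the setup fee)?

$22,294.65

Week 1: $17,824.25 +$552.55 interest = $18,376.80; pay $5,513.04 (+ $50.00 fee) → $12,863.76
Week 2: $12,863.76 +$552.55 interest = $13,416.31; pay $4,024.89 → $9,391.42
Week 3: $9,391.42 +$552.55 interest = $9,943.97; pay $2,983.19 → $6,960.78
Week 4: $6,960.78 +$552.55 interest = $7,513.33; pay $2,253.99 → $5,259.34
Week 5: $5,259.34 +$552.55 interest = $5,811.89; pay $2,032.00 → $3,779.89
Week 6: $3,779.89 +$552.55 interest = $4,332.44; pay $2,032.00 → $2,300.44
Week 7: $2,300.44 +$552.55 interest = $2,852.99; pay $2,032.00 → $820.99
Week 8: $820.99 +$552.55 interest = $1,373.54; pay $1,373.54 → $0.00
Total paid: $22,294.65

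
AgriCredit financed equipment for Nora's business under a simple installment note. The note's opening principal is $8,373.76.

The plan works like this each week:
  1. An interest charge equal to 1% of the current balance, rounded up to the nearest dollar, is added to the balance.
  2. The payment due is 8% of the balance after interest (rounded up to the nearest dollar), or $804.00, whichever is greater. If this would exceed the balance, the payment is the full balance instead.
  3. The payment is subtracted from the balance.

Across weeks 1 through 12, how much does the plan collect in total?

$8,893.76

Week 1: $8,373.76 +$84.00 interest = $8,457.76; pay $804.00 → $7,653.76
Week 2: $7,653.76 +$77.00 interest = $7,730.76; pay $804.00 → $6,926.76
Week 3: $6,926.76 +$70.00 interest = $6,996.76; pay $804.00 → $6,192.76
Week 4: $6,192.76 +$62.00 interest = $6,254.76; pay $804.00 → $5,450.76
Week 5: $5,450.76 +$55.00 interest = $5,505.76; pay $804.00 → $4,701.76
Week 6: $4,701.76 +$48.00 interest = $4,749.76; pay $804.00 → $3,945.76
Week 7: $3,945.76 +$40.00 interest = $3,985.76; pay $804.00 → $3,181.76
Week 8: $3,181.76 +$32.00 interest = $3,213.76; pay $804.00 → $2,409.76
Week 9: $2,409.76 +$25.00 interest = $2,434.76; pay $804.00 → $1,630.76
Week 10: $1,630.76 +$17.00 interest = $1,647.76; pay $804.00 → $843.76
Week 11: $843.76 +$9.00 interest = $852.76; pay $804.00 → $48.76
Week 12: $48.76 +$1.00 interest = $49.76; pay $49.76 → $0.00
Total paid: $8,893.76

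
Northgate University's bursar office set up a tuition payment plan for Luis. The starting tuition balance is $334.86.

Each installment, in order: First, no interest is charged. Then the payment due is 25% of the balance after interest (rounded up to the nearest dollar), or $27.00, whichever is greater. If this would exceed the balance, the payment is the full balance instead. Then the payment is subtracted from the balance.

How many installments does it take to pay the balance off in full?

8

Installment 1: $334.86 − $84.00 → $250.86
Installment 2: $250.86 − $63.00 → $187.86
Installment 3: $187.86 − $47.00 → $140.86
Installment 4: $140.86 − $36.00 → $104.86
Installment 5: $104.86 − $27.00 → $77.86
Installment 6: $77.86 − $27.00 → $50.86
Installment 7: $50.86 − $27.00 → $23.86
Installment 8: $23.86 − $23.86 → $0.00
Balance reaches $0.00 in installment 8.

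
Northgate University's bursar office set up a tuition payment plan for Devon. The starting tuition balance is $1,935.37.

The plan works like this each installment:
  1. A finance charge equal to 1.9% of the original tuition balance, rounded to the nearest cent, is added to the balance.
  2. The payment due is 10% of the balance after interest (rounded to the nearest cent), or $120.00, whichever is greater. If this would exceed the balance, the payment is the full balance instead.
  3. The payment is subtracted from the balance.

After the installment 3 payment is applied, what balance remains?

$1,500.57

# | Opening | Interest | Payment | End bal
1 | $1,935.37 | $36.77 | $197.21 | $1,774.93
2 | $1,774.93 | $36.77 | $181.17 | $1,630.53
3 | $1,630.53 | $36.77 | $166.73 | $1,500.57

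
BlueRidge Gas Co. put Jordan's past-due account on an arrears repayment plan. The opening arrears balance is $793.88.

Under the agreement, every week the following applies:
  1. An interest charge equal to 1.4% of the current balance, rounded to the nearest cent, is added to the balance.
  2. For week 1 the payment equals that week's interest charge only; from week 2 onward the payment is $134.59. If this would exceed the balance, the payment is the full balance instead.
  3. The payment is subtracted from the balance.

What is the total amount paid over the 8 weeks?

Week 1: opening $793.88; interest $11.11 → $804.99; payment $11.11; balance $793.88
Week 2: opening $793.88; interest $11.11 → $804.99; payment $134.59; balance $670.40
Week 3: opening $670.40; interest $9.39 → $679.79; payment $134.59; balance $545.20
Week 4: opening $545.20; interest $7.63 → $552.83; payment $134.59; balance $418.24
Week 5: opening $418.24; interest $5.86 → $424.10; payment $134.59; balance $289.51
Week 6: opening $289.51; interest $4.05 → $293.56; payment $134.59; balance $158.97
Week 7: opening $158.97; interest $2.23 → $161.20; payment $134.59; balance $26.61
Week 8: opening $26.61; interest $0.37 → $26.98; payment $26.98; balance $0.00
Total paid: $845.63

$845.63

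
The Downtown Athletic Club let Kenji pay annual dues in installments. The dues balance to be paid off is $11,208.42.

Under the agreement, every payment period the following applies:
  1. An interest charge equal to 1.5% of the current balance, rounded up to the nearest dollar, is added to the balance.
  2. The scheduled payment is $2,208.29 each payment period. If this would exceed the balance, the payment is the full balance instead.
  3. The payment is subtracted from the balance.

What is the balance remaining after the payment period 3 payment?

$4,997.55

# | Opening | Interest | Payment | End bal
1 | $11,208.42 | $169.00 | $2,208.29 | $9,169.13
2 | $9,169.13 | $138.00 | $2,208.29 | $7,098.84
3 | $7,098.84 | $107.00 | $2,208.29 | $4,997.55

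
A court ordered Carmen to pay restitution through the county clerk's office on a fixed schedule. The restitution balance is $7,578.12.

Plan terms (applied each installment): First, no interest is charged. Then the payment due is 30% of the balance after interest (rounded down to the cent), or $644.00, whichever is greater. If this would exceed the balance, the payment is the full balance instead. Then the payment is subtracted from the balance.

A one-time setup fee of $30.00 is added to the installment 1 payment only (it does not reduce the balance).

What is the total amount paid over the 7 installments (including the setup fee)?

Installment 1: opening $7,578.12; payment $2,273.43 (+ $30.00 fee); balance $5,304.69
Installment 2: opening $5,304.69; payment $1,591.40; balance $3,713.29
Installment 3: opening $3,713.29; payment $1,113.98; balance $2,599.31
Installment 4: opening $2,599.31; payment $779.79; balance $1,819.52
Installment 5: opening $1,819.52; payment $644.00; balance $1,175.52
Installment 6: opening $1,175.52; payment $644.00; balance $531.52
Installment 7: opening $531.52; payment $531.52; balance $0.00
Total paid: $7,608.12

$7,608.12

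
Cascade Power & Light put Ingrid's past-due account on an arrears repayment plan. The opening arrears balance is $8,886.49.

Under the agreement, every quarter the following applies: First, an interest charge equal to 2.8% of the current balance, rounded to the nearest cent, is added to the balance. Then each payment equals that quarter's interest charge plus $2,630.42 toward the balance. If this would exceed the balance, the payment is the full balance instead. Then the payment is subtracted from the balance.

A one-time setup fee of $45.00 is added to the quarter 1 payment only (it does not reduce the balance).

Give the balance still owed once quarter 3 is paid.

$995.23

Quarter 1: $8,886.49 +$248.82 interest = $9,135.31; pay $2,879.24 (+ $45.00 fee) → $6,256.07
Quarter 2: $6,256.07 +$175.17 interest = $6,431.24; pay $2,805.59 → $3,625.65
Quarter 3: $3,625.65 +$101.52 interest = $3,727.17; pay $2,731.94 → $995.23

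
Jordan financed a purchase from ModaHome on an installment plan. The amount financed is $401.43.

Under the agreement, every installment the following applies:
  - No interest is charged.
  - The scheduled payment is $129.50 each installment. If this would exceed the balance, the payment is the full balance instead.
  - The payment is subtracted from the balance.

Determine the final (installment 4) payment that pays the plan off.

$12.93

Installment 1: opening $401.43; payment $129.50; balance $271.93
Installment 2: opening $271.93; payment $129.50; balance $142.43
Installment 3: opening $142.43; payment $129.50; balance $12.93
Installment 4: opening $12.93; payment $12.93; balance $0.00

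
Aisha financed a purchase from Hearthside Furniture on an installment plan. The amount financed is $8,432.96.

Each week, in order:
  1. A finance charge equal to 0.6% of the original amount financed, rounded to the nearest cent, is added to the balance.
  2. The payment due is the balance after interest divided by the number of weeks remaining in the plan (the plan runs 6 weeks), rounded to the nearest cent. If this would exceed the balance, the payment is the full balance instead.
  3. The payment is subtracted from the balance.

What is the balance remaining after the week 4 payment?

$2,907.12

Week 1: opening $8,432.96; interest $50.60 → $8,483.56; payment $1,413.93; balance $7,069.63
Week 2: opening $7,069.63; interest $50.60 → $7,120.23; payment $1,424.05; balance $5,696.18
Week 3: opening $5,696.18; interest $50.60 → $5,746.78; payment $1,436.70; balance $4,310.08
Week 4: opening $4,310.08; interest $50.60 → $4,360.68; payment $1,453.56; balance $2,907.12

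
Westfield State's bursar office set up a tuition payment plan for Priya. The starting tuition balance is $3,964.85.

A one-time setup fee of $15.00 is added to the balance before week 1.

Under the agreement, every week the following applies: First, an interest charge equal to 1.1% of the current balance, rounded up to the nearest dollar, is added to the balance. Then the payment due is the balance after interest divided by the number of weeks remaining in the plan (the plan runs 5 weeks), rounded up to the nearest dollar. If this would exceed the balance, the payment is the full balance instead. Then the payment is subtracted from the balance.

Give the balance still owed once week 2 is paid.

Week 1: opening $3,979.85; interest $44.00 → $4,023.85; payment $805.00; balance $3,218.85
Week 2: opening $3,218.85; interest $36.00 → $3,254.85; payment $814.00; balance $2,440.85

$2,440.85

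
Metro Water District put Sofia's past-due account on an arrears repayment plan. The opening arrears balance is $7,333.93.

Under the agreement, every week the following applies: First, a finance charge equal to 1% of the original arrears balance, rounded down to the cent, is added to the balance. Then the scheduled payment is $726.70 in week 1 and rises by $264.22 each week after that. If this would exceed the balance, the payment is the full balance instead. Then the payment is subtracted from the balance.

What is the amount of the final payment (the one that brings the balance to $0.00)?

$1,498.21

Week 1: opening $7,333.93; interest $73.33 → $7,407.26; payment $726.70; balance $6,680.56
Week 2: opening $6,680.56; interest $73.33 → $6,753.89; payment $990.92; balance $5,762.97
Week 3: opening $5,762.97; interest $73.33 → $5,836.30; payment $1,255.14; balance $4,581.16
Week 4: opening $4,581.16; interest $73.33 → $4,654.49; payment $1,519.36; balance $3,135.13
Week 5: opening $3,135.13; interest $73.33 → $3,208.46; payment $1,783.58; balance $1,424.88
Week 6: opening $1,424.88; interest $73.33 → $1,498.21; payment $1,498.21; balance $0.00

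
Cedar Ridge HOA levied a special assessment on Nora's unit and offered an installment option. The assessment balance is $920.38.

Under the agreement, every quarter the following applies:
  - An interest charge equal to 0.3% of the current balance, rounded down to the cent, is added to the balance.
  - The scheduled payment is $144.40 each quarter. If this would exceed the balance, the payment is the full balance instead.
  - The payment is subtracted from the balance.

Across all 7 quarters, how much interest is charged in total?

Quarter 1: opening $920.38; interest $2.76 → $923.14; payment $144.40; balance $778.74
Quarter 2: opening $778.74; interest $2.33 → $781.07; payment $144.40; balance $636.67
Quarter 3: opening $636.67; interest $1.91 → $638.58; payment $144.40; balance $494.18
Quarter 4: opening $494.18; interest $1.48 → $495.66; payment $144.40; balance $351.26
Quarter 5: opening $351.26; interest $1.05 → $352.31; payment $144.40; balance $207.91
Quarter 6: opening $207.91; interest $0.62 → $208.53; payment $144.40; balance $64.13
Quarter 7: opening $64.13; interest $0.19 → $64.32; payment $64.32; balance $0.00
Total interest: $2.76 + $2.33 + $1.91 + $1.48 + $1.05 + $0.62 + $0.19 = $10.34

$10.34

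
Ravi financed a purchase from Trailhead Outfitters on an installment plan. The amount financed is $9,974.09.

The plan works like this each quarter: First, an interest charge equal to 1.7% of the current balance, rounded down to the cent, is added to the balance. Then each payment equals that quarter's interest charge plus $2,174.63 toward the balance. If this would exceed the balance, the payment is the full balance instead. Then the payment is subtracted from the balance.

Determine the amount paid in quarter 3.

Quarter 1: $9,974.09 +$169.55 interest = $10,143.64; pay $2,344.18 → $7,799.46
Quarter 2: $7,799.46 +$132.59 interest = $7,932.05; pay $2,307.22 → $5,624.83
Quarter 3: $5,624.83 +$95.62 interest = $5,720.45; pay $2,270.25 → $3,450.20

$2,270.25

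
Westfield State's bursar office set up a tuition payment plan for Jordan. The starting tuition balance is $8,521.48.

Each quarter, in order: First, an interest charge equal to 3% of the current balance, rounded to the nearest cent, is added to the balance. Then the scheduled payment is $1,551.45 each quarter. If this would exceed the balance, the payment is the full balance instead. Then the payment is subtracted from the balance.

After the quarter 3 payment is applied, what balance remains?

$4,516.27

# | Opening | Interest | Payment | End bal
1 | $8,521.48 | $255.64 | $1,551.45 | $7,225.67
2 | $7,225.67 | $216.77 | $1,551.45 | $5,890.99
3 | $5,890.99 | $176.73 | $1,551.45 | $4,516.27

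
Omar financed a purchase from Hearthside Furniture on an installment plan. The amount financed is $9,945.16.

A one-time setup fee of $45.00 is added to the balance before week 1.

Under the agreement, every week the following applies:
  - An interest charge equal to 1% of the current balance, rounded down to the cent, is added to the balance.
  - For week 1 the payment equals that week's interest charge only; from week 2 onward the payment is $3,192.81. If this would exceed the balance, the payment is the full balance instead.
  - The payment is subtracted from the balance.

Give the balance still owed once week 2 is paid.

$6,897.25

# | Opening | Interest | Payment | End bal
1 | $9,990.16 | $99.90 | $99.90 | $9,990.16
2 | $9,990.16 | $99.90 | $3,192.81 | $6,897.25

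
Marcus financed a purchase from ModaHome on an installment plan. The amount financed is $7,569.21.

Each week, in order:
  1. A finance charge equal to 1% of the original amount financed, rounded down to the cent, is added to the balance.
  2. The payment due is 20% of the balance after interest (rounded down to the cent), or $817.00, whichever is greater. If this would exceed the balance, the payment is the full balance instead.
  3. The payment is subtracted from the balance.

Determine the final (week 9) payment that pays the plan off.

$389.56

Week 1: $7,569.21 +$75.69 interest = $7,644.90; pay $1,528.98 → $6,115.92
Week 2: $6,115.92 +$75.69 interest = $6,191.61; pay $1,238.32 → $4,953.29
Week 3: $4,953.29 +$75.69 interest = $5,028.98; pay $1,005.79 → $4,023.19
Week 4: $4,023.19 +$75.69 interest = $4,098.88; pay $819.77 → $3,279.11
Week 5: $3,279.11 +$75.69 interest = $3,354.80; pay $817.00 → $2,537.80
Week 6: $2,537.80 +$75.69 interest = $2,613.49; pay $817.00 → $1,796.49
Week 7: $1,796.49 +$75.69 interest = $1,872.18; pay $817.00 → $1,055.18
Week 8: $1,055.18 +$75.69 interest = $1,130.87; pay $817.00 → $313.87
Week 9: $313.87 +$75.69 interest = $389.56; pay $389.56 → $0.00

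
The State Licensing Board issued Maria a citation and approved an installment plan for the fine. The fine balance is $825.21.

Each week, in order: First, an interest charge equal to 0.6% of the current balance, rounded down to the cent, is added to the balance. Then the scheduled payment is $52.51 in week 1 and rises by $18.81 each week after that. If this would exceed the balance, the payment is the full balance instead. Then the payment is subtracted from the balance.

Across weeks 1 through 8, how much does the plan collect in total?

$850.33

Week 1: opening $825.21; interest $4.95 → $830.16; payment $52.51; balance $777.65
Week 2: opening $777.65; interest $4.66 → $782.31; payment $71.32; balance $710.99
Week 3: opening $710.99; interest $4.26 → $715.25; payment $90.13; balance $625.12
Week 4: opening $625.12; interest $3.75 → $628.87; payment $108.94; balance $519.93
Week 5: opening $519.93; interest $3.11 → $523.04; payment $127.75; balance $395.29
Week 6: opening $395.29; interest $2.37 → $397.66; payment $146.56; balance $251.10
Week 7: opening $251.10; interest $1.50 → $252.60; payment $165.37; balance $87.23
Week 8: opening $87.23; interest $0.52 → $87.75; payment $87.75; balance $0.00
Total paid: $850.33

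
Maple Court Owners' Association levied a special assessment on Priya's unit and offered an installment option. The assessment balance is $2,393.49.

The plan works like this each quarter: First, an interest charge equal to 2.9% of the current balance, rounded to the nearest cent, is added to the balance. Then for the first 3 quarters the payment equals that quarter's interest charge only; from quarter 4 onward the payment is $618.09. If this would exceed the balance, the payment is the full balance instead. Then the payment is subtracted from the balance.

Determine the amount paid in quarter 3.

Quarter 1: opening $2,393.49; interest $69.41 → $2,462.90; payment $69.41; balance $2,393.49
Quarter 2: opening $2,393.49; interest $69.41 → $2,462.90; payment $69.41; balance $2,393.49
Quarter 3: opening $2,393.49; interest $69.41 → $2,462.90; payment $69.41; balance $2,393.49

$69.41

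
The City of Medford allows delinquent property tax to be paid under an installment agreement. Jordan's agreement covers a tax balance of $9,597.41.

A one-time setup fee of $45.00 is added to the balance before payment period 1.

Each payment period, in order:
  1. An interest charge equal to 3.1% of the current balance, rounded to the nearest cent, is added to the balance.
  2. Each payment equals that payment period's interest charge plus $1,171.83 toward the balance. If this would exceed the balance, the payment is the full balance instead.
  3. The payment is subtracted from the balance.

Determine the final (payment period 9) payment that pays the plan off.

Payment period 1: opening $9,642.41; interest $298.91 → $9,941.32; payment $1,470.74; balance $8,470.58
Payment period 2: opening $8,470.58; interest $262.59 → $8,733.17; payment $1,434.42; balance $7,298.75
Payment period 3: opening $7,298.75; interest $226.26 → $7,525.01; payment $1,398.09; balance $6,126.92
Payment period 4: opening $6,126.92; interest $189.93 → $6,316.85; payment $1,361.76; balance $4,955.09
Payment period 5: opening $4,955.09; interest $153.61 → $5,108.70; payment $1,325.44; balance $3,783.26
Payment period 6: opening $3,783.26; interest $117.28 → $3,900.54; payment $1,289.11; balance $2,611.43
Payment period 7: opening $2,611.43; interest $80.95 → $2,692.38; payment $1,252.78; balance $1,439.60
Payment period 8: opening $1,439.60; interest $44.63 → $1,484.23; payment $1,216.46; balance $267.77
Payment period 9: opening $267.77; interest $8.30 → $276.07; payment $276.07; balance $0.00

$276.07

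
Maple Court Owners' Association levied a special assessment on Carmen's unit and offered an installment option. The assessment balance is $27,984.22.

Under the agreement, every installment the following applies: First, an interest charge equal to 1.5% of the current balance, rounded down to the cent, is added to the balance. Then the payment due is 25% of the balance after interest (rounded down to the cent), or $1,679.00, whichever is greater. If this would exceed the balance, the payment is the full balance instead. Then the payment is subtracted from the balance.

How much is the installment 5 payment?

$2,384.67

# | Opening | Interest | Payment | End bal
1 | $27,984.22 | $419.76 | $7,100.99 | $21,302.99
2 | $21,302.99 | $319.54 | $5,405.63 | $16,216.90
3 | $16,216.90 | $243.25 | $4,115.03 | $12,345.12
4 | $12,345.12 | $185.17 | $3,132.57 | $9,397.72
5 | $9,397.72 | $140.96 | $2,384.67 | $7,154.01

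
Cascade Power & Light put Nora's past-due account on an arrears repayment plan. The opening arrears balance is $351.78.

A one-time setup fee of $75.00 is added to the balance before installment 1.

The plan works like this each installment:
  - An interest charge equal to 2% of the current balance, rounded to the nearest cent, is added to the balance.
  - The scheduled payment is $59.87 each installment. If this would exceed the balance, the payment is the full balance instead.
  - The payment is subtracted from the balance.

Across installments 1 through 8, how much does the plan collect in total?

$465.13

Installment 1: $426.78 +$8.54 interest = $435.32; pay $59.87 → $375.45
Installment 2: $375.45 +$7.51 interest = $382.96; pay $59.87 → $323.09
Installment 3: $323.09 +$6.46 interest = $329.55; pay $59.87 → $269.68
Installment 4: $269.68 +$5.39 interest = $275.07; pay $59.87 → $215.20
Installment 5: $215.20 +$4.30 interest = $219.50; pay $59.87 → $159.63
Installment 6: $159.63 +$3.19 interest = $162.82; pay $59.87 → $102.95
Installment 7: $102.95 +$2.06 interest = $105.01; pay $59.87 → $45.14
Installment 8: $45.14 +$0.90 interest = $46.04; pay $46.04 → $0.00
Total paid: $465.13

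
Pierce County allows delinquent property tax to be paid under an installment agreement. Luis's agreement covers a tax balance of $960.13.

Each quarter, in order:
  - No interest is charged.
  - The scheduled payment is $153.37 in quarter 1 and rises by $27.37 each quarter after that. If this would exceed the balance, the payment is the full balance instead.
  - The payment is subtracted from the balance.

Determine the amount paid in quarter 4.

$235.48

Quarter 1: $960.13 − $153.37 → $806.76
Quarter 2: $806.76 − $180.74 → $626.02
Quarter 3: $626.02 − $208.11 → $417.91
Quarter 4: $417.91 − $235.48 → $182.43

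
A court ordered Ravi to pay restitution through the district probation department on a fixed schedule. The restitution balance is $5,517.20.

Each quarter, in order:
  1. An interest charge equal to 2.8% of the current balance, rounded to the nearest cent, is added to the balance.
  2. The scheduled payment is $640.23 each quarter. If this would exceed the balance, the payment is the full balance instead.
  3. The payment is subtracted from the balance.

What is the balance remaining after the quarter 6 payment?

$2,390.92

Quarter 1: opening $5,517.20; interest $154.48 → $5,671.68; payment $640.23; balance $5,031.45
Quarter 2: opening $5,031.45; interest $140.88 → $5,172.33; payment $640.23; balance $4,532.10
Quarter 3: opening $4,532.10; interest $126.90 → $4,659.00; payment $640.23; balance $4,018.77
Quarter 4: opening $4,018.77; interest $112.53 → $4,131.30; payment $640.23; balance $3,491.07
Quarter 5: opening $3,491.07; interest $97.75 → $3,588.82; payment $640.23; balance $2,948.59
Quarter 6: opening $2,948.59; interest $82.56 → $3,031.15; payment $640.23; balance $2,390.92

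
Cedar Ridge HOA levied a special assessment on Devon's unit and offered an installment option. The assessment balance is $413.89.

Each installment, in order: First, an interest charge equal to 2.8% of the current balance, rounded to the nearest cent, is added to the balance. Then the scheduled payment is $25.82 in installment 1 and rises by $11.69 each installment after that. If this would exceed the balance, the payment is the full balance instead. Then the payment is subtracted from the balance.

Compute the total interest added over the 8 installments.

$61.93

Installment 1: opening $413.89; interest $11.59 → $425.48; payment $25.82; balance $399.66
Installment 2: opening $399.66; interest $11.19 → $410.85; payment $37.51; balance $373.34
Installment 3: opening $373.34; interest $10.45 → $383.79; payment $49.20; balance $334.59
Installment 4: opening $334.59; interest $9.37 → $343.96; payment $60.89; balance $283.07
Installment 5: opening $283.07; interest $7.93 → $291.00; payment $72.58; balance $218.42
Installment 6: opening $218.42; interest $6.12 → $224.54; payment $84.27; balance $140.27
Installment 7: opening $140.27; interest $3.93 → $144.20; payment $95.96; balance $48.24
Installment 8: opening $48.24; interest $1.35 → $49.59; payment $49.59; balance $0.00
Total interest: $11.59 + $11.19 + $10.45 + $9.37 + $7.93 + $6.12 + $3.93 + $1.35 = $61.93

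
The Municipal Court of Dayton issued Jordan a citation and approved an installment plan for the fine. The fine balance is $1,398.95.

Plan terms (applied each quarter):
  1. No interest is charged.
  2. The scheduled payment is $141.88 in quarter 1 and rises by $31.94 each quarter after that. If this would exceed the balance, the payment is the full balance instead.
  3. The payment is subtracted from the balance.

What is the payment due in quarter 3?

$205.76

Quarter 1: $1,398.95 − $141.88 → $1,257.07
Quarter 2: $1,257.07 − $173.82 → $1,083.25
Quarter 3: $1,083.25 − $205.76 → $877.49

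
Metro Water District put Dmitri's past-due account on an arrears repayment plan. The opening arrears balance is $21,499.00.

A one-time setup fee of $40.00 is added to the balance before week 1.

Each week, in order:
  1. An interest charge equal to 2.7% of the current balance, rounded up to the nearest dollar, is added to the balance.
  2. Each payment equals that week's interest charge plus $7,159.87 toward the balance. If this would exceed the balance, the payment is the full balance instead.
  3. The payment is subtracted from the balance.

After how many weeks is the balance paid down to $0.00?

Week 1: opening $21,539.00; interest $582.00 → $22,121.00; payment $7,741.87; balance $14,379.13
Week 2: opening $14,379.13; interest $389.00 → $14,768.13; payment $7,548.87; balance $7,219.26
Week 3: opening $7,219.26; interest $195.00 → $7,414.26; payment $7,354.87; balance $59.39
Week 4: opening $59.39; interest $2.00 → $61.39; payment $61.39; balance $0.00
Balance reaches $0.00 in week 4.

4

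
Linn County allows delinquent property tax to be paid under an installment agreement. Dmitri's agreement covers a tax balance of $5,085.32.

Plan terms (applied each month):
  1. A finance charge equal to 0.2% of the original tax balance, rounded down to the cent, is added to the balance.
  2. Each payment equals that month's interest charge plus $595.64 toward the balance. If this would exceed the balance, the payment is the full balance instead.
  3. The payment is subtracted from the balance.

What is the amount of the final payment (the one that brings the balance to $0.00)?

$330.37

Month 1: opening $5,085.32; interest $10.17 → $5,095.49; payment $605.81; balance $4,489.68
Month 2: opening $4,489.68; interest $10.17 → $4,499.85; payment $605.81; balance $3,894.04
Month 3: opening $3,894.04; interest $10.17 → $3,904.21; payment $605.81; balance $3,298.40
Month 4: opening $3,298.40; interest $10.17 → $3,308.57; payment $605.81; balance $2,702.76
Month 5: opening $2,702.76; interest $10.17 → $2,712.93; payment $605.81; balance $2,107.12
Month 6: opening $2,107.12; interest $10.17 → $2,117.29; payment $605.81; balance $1,511.48
Month 7: opening $1,511.48; interest $10.17 → $1,521.65; payment $605.81; balance $915.84
Month 8: opening $915.84; interest $10.17 → $926.01; payment $605.81; balance $320.20
Month 9: opening $320.20; interest $10.17 → $330.37; payment $330.37; balance $0.00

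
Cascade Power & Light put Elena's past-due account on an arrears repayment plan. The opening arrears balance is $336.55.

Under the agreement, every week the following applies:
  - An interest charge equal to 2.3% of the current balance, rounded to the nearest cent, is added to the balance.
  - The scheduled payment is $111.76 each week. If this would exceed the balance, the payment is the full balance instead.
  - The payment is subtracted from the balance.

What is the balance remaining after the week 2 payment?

# | Opening | Interest | Payment | End bal
1 | $336.55 | $7.74 | $111.76 | $232.53
2 | $232.53 | $5.35 | $111.76 | $126.12

$126.12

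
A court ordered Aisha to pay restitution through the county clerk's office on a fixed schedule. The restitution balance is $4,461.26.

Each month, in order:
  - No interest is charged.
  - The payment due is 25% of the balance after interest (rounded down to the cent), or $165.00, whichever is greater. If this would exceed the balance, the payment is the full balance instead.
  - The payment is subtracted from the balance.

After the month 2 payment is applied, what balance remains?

$2,509.47

Month 1: $4,461.26 − $1,115.31 → $3,345.95
Month 2: $3,345.95 − $836.48 → $2,509.47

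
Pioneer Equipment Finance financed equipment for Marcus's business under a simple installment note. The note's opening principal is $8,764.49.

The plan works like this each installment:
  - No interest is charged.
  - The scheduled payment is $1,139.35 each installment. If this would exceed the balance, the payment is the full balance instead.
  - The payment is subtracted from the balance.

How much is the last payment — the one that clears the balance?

# | Opening | Payment | End bal
1 | $8,764.49 | $1,139.35 | $7,625.14
2 | $7,625.14 | $1,139.35 | $6,485.79
3 | $6,485.79 | $1,139.35 | $5,346.44
4 | $5,346.44 | $1,139.35 | $4,207.09
5 | $4,207.09 | $1,139.35 | $3,067.74
6 | $3,067.74 | $1,139.35 | $1,928.39
7 | $1,928.39 | $1,139.35 | $789.04
8 | $789.04 | $789.04 | $0.00

$789.04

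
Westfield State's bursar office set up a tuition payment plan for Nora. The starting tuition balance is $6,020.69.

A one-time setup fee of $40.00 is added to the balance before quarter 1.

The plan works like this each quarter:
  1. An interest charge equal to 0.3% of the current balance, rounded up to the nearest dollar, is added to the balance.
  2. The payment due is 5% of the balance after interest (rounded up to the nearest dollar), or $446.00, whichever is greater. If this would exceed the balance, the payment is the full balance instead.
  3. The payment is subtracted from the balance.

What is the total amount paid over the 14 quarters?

Quarter 1: $6,060.69 +$19.00 interest = $6,079.69; pay $446.00 → $5,633.69
Quarter 2: $5,633.69 +$17.00 interest = $5,650.69; pay $446.00 → $5,204.69
Quarter 3: $5,204.69 +$16.00 interest = $5,220.69; pay $446.00 → $4,774.69
Quarter 4: $4,774.69 +$15.00 interest = $4,789.69; pay $446.00 → $4,343.69
Quarter 5: $4,343.69 +$14.00 interest = $4,357.69; pay $446.00 → $3,911.69
Quarter 6: $3,911.69 +$12.00 interest = $3,923.69; pay $446.00 → $3,477.69
Quarter 7: $3,477.69 +$11.00 interest = $3,488.69; pay $446.00 → $3,042.69
Quarter 8: $3,042.69 +$10.00 interest = $3,052.69; pay $446.00 → $2,606.69
Quarter 9: $2,606.69 +$8.00 interest = $2,614.69; pay $446.00 → $2,168.69
Quarter 10: $2,168.69 +$7.00 interest = $2,175.69; pay $446.00 → $1,729.69
Quarter 11: $1,729.69 +$6.00 interest = $1,735.69; pay $446.00 → $1,289.69
Quarter 12: $1,289.69 +$4.00 interest = $1,293.69; pay $446.00 → $847.69
Quarter 13: $847.69 +$3.00 interest = $850.69; pay $446.00 → $404.69
Quarter 14: $404.69 +$2.00 interest = $406.69; pay $406.69 → $0.00
Total paid: $6,204.69

$6,204.69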